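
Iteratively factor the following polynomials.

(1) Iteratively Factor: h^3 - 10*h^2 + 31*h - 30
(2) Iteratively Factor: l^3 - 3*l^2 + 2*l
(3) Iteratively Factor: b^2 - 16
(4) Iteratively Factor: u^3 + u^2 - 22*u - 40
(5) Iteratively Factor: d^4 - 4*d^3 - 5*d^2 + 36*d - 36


(1) = (h - 5)*(h^2 - 5*h + 6) = (h - 5)*(h - 2)*(h - 3)
(2) = (l - 2)*(l^2 - l) = (l - 2)*(l - 1)*(l)
(3) = (b + 4)*(b - 4)
(4) = (u + 2)*(u^2 - u - 20) = (u - 5)*(u + 2)*(u + 4)
(5) = (d - 2)*(d^3 - 2*d^2 - 9*d + 18) = (d - 2)*(d + 3)*(d^2 - 5*d + 6) = (d - 3)*(d - 2)*(d + 3)*(d - 2)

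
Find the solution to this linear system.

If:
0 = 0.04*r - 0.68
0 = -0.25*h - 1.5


Then:
h = -6.00
r = 17.00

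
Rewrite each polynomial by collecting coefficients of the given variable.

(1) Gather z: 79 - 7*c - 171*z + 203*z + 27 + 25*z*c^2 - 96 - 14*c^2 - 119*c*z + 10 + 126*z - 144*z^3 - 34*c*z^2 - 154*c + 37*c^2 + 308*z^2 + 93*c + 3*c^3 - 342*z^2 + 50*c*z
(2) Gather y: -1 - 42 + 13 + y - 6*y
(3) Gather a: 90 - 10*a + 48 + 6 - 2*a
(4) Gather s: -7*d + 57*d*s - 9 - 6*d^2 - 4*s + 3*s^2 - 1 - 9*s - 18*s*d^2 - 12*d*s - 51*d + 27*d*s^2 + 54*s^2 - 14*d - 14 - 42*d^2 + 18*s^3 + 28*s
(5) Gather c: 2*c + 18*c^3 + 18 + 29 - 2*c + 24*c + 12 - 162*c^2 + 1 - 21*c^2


(1) = 3*c^3 + 23*c^2 - 68*c - 144*z^3 + z^2*(-34*c - 34) + z*(25*c^2 - 69*c + 158) + 20
(2) = -5*y - 30
(3) = 144 - 12*a
(4) = -48*d^2 - 72*d + 18*s^3 + s^2*(27*d + 57) + s*(-18*d^2 + 45*d + 15) - 24
(5) = 18*c^3 - 183*c^2 + 24*c + 60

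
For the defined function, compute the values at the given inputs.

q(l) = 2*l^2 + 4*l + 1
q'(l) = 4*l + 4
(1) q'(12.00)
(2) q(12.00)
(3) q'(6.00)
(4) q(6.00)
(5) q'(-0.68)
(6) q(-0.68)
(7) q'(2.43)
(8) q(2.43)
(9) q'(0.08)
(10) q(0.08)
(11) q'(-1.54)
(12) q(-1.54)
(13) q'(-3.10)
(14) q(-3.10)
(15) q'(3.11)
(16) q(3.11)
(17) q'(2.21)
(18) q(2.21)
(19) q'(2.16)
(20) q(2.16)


(1) = 52.00
(2) = 337.00
(3) = 28.00
(4) = 97.00
(5) = 1.28
(6) = -0.80
(7) = 13.72
(8) = 22.53
(9) = 4.32
(10) = 1.33
(11) = -2.16
(12) = -0.42
(13) = -8.40
(14) = 7.82
(15) = 16.44
(16) = 32.78
(17) = 12.84
(18) = 19.61
(19) = 12.64
(20) = 18.97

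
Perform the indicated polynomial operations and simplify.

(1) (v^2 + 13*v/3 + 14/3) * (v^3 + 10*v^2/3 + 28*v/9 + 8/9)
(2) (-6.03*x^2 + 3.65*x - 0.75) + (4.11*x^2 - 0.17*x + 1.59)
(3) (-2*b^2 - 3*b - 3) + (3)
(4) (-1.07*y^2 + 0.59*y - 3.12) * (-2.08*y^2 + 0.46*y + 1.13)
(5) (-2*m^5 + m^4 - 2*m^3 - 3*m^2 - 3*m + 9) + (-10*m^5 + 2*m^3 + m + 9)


(1) = v^5 + 23*v^4/3 + 200*v^3/9 + 808*v^2/27 + 496*v/27 + 112/27
(2) = -1.92*x^2 + 3.48*x + 0.84
(3) = -2*b^2 - 3*b
(4) = 2.2256*y^4 - 1.7194*y^3 + 5.5519*y^2 - 0.7685*y - 3.5256
(5) = -12*m^5 + m^4 - 3*m^2 - 2*m + 18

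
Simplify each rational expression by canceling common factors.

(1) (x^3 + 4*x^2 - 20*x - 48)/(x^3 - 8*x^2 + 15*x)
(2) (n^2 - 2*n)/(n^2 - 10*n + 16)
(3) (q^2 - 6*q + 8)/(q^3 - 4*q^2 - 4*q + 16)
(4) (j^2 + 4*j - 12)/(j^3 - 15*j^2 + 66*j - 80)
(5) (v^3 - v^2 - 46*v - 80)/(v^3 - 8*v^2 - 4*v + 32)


(1) = (x^3 + 4*x^2 - 20*x - 48)/(x^3 - 8*x^2 + 15*x)
(2) = n/(n - 8)
(3) = 1/(q + 2)
(4) = (j + 6)/(j^2 - 13*j + 40)
(5) = (v + 5)/(v - 2)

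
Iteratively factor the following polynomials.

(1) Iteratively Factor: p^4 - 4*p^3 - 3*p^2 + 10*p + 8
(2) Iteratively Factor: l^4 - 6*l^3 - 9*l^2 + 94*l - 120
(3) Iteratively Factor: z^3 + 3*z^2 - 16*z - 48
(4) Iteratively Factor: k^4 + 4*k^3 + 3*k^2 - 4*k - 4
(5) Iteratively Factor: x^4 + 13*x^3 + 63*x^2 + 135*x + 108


(1) = (p + 1)*(p^3 - 5*p^2 + 2*p + 8) = (p - 4)*(p + 1)*(p^2 - p - 2) = (p - 4)*(p + 1)^2*(p - 2)
(2) = (l - 5)*(l^3 - l^2 - 14*l + 24) = (l - 5)*(l - 2)*(l^2 + l - 12) = (l - 5)*(l - 2)*(l + 4)*(l - 3)
(3) = (z + 4)*(z^2 - z - 12) = (z - 4)*(z + 4)*(z + 3)
(4) = (k + 1)*(k^3 + 3*k^2 - 4) = (k - 1)*(k + 1)*(k^2 + 4*k + 4) = (k - 1)*(k + 1)*(k + 2)*(k + 2)
(5) = (x + 4)*(x^3 + 9*x^2 + 27*x + 27) = (x + 3)*(x + 4)*(x^2 + 6*x + 9) = (x + 3)^2*(x + 4)*(x + 3)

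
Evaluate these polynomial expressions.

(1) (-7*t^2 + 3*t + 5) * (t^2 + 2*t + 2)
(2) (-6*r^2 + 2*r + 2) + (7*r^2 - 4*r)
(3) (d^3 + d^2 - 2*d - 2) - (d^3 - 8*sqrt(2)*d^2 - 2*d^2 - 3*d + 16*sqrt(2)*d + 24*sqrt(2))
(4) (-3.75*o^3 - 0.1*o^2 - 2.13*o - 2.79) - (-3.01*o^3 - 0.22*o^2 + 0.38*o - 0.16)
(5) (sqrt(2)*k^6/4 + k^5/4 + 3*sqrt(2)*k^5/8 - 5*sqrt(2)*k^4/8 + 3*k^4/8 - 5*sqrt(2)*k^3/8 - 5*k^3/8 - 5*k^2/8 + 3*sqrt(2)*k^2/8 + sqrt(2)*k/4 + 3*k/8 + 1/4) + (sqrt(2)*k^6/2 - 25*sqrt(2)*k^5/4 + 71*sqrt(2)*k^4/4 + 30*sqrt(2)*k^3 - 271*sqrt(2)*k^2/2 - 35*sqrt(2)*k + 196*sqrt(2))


(1) = -7*t^4 - 11*t^3 - 3*t^2 + 16*t + 10
(2) = r^2 - 2*r + 2
(3) = 3*d^2 + 8*sqrt(2)*d^2 - 16*sqrt(2)*d + d - 24*sqrt(2) - 2
(4) = -0.74*o^3 + 0.12*o^2 - 2.51*o - 2.63
(5) = 3*sqrt(2)*k^6/4 - 47*sqrt(2)*k^5/8 + k^5/4 + 3*k^4/8 + 137*sqrt(2)*k^4/8 - 5*k^3/8 + 235*sqrt(2)*k^3/8 - 1081*sqrt(2)*k^2/8 - 5*k^2/8 - 139*sqrt(2)*k/4 + 3*k/8 + 1/4 + 196*sqrt(2)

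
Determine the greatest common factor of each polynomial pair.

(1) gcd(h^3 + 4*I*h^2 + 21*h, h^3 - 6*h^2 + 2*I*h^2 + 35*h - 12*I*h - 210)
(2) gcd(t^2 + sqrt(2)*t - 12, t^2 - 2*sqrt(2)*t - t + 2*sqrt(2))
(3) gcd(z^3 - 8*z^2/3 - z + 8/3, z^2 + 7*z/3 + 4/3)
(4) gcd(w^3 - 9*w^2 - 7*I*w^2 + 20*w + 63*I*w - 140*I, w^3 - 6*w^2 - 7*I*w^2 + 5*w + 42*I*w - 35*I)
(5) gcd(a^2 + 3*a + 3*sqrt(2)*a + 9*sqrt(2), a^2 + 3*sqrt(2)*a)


(1) = gcd(h*(h - 3*I)*(h + 7*I), (h - 6)*(h - 5*I)*(h + 7*I)) = h + 7*I
(2) = t - 2*sqrt(2)
(3) = gcd((z - 8/3)*(z - 1)*(z + 1), (z + 1)*(z + 4/3)) = z + 1
(4) = gcd((w - 5)*(w - 4)*(w - 7*I), (w - 5)*(w - 1)*(w - 7*I)) = w^2 + w*(-5 - 7*I) + 35*I
(5) = a + 3*sqrt(2)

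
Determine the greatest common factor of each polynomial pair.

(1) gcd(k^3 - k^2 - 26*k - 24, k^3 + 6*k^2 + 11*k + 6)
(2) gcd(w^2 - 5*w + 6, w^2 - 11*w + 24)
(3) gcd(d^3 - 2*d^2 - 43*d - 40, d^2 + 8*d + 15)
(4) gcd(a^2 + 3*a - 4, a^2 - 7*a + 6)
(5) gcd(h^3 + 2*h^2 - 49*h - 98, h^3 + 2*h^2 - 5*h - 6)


(1) = gcd((k - 6)*(k + 1)*(k + 4), (k + 1)*(k + 2)*(k + 3)) = k + 1
(2) = w - 3
(3) = d + 5
(4) = gcd((a - 1)*(a + 4), (a - 6)*(a - 1)) = a - 1
(5) = gcd((h - 7)*(h + 2)*(h + 7), (h - 2)*(h + 1)*(h + 3)) = 1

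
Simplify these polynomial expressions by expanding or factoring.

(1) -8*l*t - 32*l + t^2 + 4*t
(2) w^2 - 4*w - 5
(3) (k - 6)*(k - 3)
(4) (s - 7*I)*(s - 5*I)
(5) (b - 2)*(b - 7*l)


(1) = (-8*l + t)*(t + 4)
(2) = (w - 5)*(w + 1)
(3) = k^2 - 9*k + 18
(4) = s^2 - 12*I*s - 35
(5) = b^2 - 7*b*l - 2*b + 14*l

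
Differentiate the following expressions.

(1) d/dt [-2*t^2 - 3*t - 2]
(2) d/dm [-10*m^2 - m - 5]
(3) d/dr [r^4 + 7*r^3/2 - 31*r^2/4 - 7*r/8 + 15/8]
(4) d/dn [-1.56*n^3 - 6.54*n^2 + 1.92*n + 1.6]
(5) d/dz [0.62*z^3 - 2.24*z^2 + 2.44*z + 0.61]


(1) = -4*t - 3
(2) = -20*m - 1
(3) = 4*r^3 + 21*r^2/2 - 31*r/2 - 7/8
(4) = -4.68*n^2 - 13.08*n + 1.92
(5) = 1.86*z^2 - 4.48*z + 2.44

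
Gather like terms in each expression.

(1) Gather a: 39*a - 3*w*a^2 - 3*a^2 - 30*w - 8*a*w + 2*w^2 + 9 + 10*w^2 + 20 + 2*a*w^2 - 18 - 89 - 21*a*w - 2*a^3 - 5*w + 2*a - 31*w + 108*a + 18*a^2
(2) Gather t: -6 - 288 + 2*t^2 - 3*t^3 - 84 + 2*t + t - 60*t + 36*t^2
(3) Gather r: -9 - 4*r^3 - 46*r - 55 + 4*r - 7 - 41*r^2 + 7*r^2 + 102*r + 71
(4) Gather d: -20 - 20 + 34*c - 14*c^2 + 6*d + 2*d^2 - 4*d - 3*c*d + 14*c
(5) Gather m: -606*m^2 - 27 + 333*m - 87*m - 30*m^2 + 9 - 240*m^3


(1) = -2*a^3 + a^2*(15 - 3*w) + a*(2*w^2 - 29*w + 149) + 12*w^2 - 66*w - 78
(2) = -3*t^3 + 38*t^2 - 57*t - 378
(3) = -4*r^3 - 34*r^2 + 60*r
(4) = -14*c^2 + 48*c + 2*d^2 + d*(2 - 3*c) - 40
(5) = -240*m^3 - 636*m^2 + 246*m - 18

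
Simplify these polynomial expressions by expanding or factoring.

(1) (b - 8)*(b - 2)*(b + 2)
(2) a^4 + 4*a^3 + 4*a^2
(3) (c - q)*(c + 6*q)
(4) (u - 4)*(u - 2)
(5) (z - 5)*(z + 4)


(1) = b^3 - 8*b^2 - 4*b + 32
(2) = a^2*(a + 2)^2
(3) = c^2 + 5*c*q - 6*q^2
(4) = u^2 - 6*u + 8
(5) = z^2 - z - 20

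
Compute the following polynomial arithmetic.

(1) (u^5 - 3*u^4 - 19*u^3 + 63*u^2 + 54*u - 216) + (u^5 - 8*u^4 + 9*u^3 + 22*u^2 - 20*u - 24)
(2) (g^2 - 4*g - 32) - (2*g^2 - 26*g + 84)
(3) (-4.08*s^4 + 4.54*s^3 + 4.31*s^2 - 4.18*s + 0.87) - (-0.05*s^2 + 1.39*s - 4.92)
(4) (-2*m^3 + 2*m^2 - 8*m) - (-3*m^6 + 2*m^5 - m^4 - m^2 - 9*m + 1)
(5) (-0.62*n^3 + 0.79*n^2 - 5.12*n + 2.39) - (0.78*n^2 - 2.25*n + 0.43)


(1) = 2*u^5 - 11*u^4 - 10*u^3 + 85*u^2 + 34*u - 240
(2) = -g^2 + 22*g - 116
(3) = -4.08*s^4 + 4.54*s^3 + 4.36*s^2 - 5.57*s + 5.79
(4) = 3*m^6 - 2*m^5 + m^4 - 2*m^3 + 3*m^2 + m - 1
(5) = -0.62*n^3 + 0.01*n^2 - 2.87*n + 1.96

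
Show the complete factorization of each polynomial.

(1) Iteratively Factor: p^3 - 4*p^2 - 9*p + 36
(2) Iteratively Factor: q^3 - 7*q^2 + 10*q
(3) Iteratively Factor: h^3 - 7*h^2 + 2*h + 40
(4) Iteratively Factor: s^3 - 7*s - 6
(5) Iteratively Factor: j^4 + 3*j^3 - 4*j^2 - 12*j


(1) = (p - 3)*(p^2 - p - 12) = (p - 3)*(p + 3)*(p - 4)
(2) = (q - 2)*(q^2 - 5*q) = (q - 5)*(q - 2)*(q)
(3) = (h + 2)*(h^2 - 9*h + 20) = (h - 5)*(h + 2)*(h - 4)
(4) = (s - 3)*(s^2 + 3*s + 2) = (s - 3)*(s + 2)*(s + 1)
(5) = (j + 3)*(j^3 - 4*j) = (j - 2)*(j + 3)*(j^2 + 2*j) = j*(j - 2)*(j + 3)*(j + 2)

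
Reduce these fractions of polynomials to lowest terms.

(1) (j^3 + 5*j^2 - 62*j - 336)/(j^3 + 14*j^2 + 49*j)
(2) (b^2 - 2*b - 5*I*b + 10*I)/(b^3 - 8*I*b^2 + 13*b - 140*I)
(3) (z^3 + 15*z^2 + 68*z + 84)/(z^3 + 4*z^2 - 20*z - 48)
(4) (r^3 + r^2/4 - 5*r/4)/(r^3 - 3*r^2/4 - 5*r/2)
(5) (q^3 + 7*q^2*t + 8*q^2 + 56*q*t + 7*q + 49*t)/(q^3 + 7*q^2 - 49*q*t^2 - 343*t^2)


(1) = (j^2 - 2*j - 48)/(j^2 + 7*j)
(2) = (b - 2)/(b^2 - 3*I*b + 28)
(3) = (z + 7)/(z - 4)
(4) = (r - 1)/(r - 2)
(5) = (q + 1)/(q - 7*t)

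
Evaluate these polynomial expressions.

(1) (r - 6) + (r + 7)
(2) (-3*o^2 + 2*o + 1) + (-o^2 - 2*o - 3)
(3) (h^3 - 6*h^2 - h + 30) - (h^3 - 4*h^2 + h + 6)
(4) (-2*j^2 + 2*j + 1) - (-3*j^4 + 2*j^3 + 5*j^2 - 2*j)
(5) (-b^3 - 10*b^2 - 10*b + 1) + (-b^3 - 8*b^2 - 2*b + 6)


(1) = 2*r + 1
(2) = -4*o^2 - 2
(3) = -2*h^2 - 2*h + 24
(4) = 3*j^4 - 2*j^3 - 7*j^2 + 4*j + 1
(5) = -2*b^3 - 18*b^2 - 12*b + 7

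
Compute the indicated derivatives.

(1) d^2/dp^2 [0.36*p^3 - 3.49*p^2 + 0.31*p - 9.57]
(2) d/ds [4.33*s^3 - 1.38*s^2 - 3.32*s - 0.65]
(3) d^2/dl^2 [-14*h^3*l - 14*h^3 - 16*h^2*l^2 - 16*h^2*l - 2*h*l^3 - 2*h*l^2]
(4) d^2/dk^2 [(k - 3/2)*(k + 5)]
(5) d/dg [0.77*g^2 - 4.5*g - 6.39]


(1) = 2.16*p - 6.98
(2) = 12.99*s^2 - 2.76*s - 3.32
(3) = 4*h*(-8*h - 3*l - 1)
(4) = 2
(5) = 1.54*g - 4.5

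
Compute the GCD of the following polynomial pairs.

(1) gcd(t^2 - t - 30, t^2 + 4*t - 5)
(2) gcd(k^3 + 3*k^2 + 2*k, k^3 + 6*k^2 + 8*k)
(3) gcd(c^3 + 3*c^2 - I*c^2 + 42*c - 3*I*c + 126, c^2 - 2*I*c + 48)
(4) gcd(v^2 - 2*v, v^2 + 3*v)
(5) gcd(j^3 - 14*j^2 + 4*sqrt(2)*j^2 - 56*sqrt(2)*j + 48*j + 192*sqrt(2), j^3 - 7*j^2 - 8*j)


(1) = t + 5
(2) = k^2 + 2*k
(3) = gcd((c + 3)*(c - 7*I)*(c + 6*I), (c - 8*I)*(c + 6*I)) = c + 6*I
(4) = v
(5) = j - 8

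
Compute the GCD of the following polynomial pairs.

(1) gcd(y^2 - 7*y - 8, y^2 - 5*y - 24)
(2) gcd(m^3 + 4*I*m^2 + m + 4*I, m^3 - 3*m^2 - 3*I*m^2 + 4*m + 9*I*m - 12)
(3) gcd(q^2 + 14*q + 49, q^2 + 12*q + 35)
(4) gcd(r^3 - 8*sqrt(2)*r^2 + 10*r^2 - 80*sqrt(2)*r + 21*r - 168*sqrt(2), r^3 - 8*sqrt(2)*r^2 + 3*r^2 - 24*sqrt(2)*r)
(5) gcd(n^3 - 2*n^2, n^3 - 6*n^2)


(1) = gcd((y - 8)*(y + 1), (y - 8)*(y + 3)) = y - 8
(2) = gcd((m - I)*(m + I)*(m + 4*I), (m - 3)*(m - 4*I)*(m + I)) = m + I
(3) = q + 7
(4) = r^2 + r*(3 - 8*sqrt(2)) - 24*sqrt(2)
(5) = gcd(n^2*(n - 2), n^2*(n - 6)) = n^2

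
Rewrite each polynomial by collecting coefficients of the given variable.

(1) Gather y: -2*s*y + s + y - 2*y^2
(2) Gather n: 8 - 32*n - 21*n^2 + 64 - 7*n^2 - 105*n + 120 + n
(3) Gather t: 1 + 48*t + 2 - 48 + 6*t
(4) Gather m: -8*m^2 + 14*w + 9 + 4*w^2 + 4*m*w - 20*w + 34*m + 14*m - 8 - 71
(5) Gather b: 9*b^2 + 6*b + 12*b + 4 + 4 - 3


(1) = s - 2*y^2 + y*(1 - 2*s)
(2) = -28*n^2 - 136*n + 192
(3) = 54*t - 45
(4) = -8*m^2 + m*(4*w + 48) + 4*w^2 - 6*w - 70
(5) = 9*b^2 + 18*b + 5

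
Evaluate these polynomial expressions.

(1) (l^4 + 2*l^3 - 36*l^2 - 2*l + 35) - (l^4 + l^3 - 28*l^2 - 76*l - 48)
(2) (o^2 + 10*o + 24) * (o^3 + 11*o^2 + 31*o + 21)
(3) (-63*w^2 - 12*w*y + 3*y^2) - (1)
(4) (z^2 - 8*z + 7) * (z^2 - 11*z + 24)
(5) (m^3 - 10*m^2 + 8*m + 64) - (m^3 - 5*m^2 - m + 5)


(1) = l^3 - 8*l^2 + 74*l + 83
(2) = o^5 + 21*o^4 + 165*o^3 + 595*o^2 + 954*o + 504
(3) = -63*w^2 - 12*w*y + 3*y^2 - 1
(4) = z^4 - 19*z^3 + 119*z^2 - 269*z + 168
(5) = -5*m^2 + 9*m + 59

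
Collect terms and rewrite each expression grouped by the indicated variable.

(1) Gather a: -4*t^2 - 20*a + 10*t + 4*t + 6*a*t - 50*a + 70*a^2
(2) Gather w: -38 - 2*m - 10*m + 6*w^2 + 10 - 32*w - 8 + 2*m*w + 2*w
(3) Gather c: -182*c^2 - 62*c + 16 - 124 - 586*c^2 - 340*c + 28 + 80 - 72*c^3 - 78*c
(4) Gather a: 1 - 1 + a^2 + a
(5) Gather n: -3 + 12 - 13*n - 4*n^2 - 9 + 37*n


(1) = 70*a^2 + a*(6*t - 70) - 4*t^2 + 14*t
(2) = -12*m + 6*w^2 + w*(2*m - 30) - 36
(3) = -72*c^3 - 768*c^2 - 480*c
(4) = a^2 + a
(5) = -4*n^2 + 24*n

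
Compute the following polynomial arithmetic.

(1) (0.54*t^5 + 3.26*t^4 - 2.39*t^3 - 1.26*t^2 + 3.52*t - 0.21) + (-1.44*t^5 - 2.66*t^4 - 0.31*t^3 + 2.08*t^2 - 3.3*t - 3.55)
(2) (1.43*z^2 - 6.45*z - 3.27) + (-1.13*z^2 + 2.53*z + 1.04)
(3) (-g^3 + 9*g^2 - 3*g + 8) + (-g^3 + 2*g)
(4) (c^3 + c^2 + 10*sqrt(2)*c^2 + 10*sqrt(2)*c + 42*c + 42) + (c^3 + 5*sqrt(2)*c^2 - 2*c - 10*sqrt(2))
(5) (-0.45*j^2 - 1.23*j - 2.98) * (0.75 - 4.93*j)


(1) = -0.9*t^5 + 0.6*t^4 - 2.7*t^3 + 0.82*t^2 + 0.22*t - 3.76
(2) = 0.3*z^2 - 3.92*z - 2.23
(3) = -2*g^3 + 9*g^2 - g + 8
(4) = 2*c^3 + c^2 + 15*sqrt(2)*c^2 + 10*sqrt(2)*c + 40*c - 10*sqrt(2) + 42
(5) = 2.2185*j^3 + 5.7264*j^2 + 13.7689*j - 2.235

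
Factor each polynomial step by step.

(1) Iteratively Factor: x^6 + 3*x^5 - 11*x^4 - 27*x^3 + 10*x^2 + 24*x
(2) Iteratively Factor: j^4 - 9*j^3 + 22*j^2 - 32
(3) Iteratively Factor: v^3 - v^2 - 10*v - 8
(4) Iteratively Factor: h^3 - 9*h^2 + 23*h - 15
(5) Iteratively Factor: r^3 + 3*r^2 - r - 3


(1) = (x - 3)*(x^5 + 6*x^4 + 7*x^3 - 6*x^2 - 8*x) = (x - 3)*(x - 1)*(x^4 + 7*x^3 + 14*x^2 + 8*x) = (x - 3)*(x - 1)*(x + 4)*(x^3 + 3*x^2 + 2*x) = (x - 3)*(x - 1)*(x + 2)*(x + 4)*(x^2 + x) = (x - 3)*(x - 1)*(x + 1)*(x + 2)*(x + 4)*(x)
(2) = (j - 4)*(j^3 - 5*j^2 + 2*j + 8) = (j - 4)^2*(j^2 - j - 2) = (j - 4)^2*(j - 2)*(j + 1)
(3) = (v - 4)*(v^2 + 3*v + 2) = (v - 4)*(v + 1)*(v + 2)
(4) = (h - 3)*(h^2 - 6*h + 5) = (h - 5)*(h - 3)*(h - 1)
(5) = (r + 1)*(r^2 + 2*r - 3) = (r - 1)*(r + 1)*(r + 3)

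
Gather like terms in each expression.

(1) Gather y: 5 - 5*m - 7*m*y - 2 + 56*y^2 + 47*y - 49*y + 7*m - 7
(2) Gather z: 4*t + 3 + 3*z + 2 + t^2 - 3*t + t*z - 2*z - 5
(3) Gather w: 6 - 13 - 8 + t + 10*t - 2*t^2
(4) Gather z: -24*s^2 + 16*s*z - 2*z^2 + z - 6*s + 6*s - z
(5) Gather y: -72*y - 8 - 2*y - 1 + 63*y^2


(1) = 2*m + 56*y^2 + y*(-7*m - 2) - 4
(2) = t^2 + t + z*(t + 1)
(3) = -2*t^2 + 11*t - 15
(4) = -24*s^2 + 16*s*z - 2*z^2
(5) = 63*y^2 - 74*y - 9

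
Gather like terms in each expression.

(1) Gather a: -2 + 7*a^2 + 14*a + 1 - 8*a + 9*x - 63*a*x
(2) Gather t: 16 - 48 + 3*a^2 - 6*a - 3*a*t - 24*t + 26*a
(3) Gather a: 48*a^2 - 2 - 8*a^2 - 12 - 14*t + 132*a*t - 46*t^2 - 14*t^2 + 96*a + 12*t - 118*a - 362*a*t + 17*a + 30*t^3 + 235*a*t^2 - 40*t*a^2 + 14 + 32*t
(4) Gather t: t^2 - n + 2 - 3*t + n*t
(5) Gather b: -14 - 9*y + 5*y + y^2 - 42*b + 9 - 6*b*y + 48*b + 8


(1) = 7*a^2 + a*(6 - 63*x) + 9*x - 1
(2) = 3*a^2 + 20*a + t*(-3*a - 24) - 32
(3) = a^2*(40 - 40*t) + a*(235*t^2 - 230*t - 5) + 30*t^3 - 60*t^2 + 30*t
(4) = -n + t^2 + t*(n - 3) + 2
(5) = b*(6 - 6*y) + y^2 - 4*y + 3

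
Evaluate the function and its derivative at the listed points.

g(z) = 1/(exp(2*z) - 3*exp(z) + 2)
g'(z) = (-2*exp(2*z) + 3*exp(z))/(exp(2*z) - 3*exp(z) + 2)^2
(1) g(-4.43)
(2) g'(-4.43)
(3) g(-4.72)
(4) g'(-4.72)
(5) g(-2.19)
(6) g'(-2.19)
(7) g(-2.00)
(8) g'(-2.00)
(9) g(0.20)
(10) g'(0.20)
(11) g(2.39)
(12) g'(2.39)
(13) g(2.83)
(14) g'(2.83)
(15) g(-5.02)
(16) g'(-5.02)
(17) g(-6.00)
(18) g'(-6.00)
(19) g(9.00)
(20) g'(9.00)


(1) = 0.51
(2) = 0.01
(3) = 0.51
(4) = 0.01
(5) = 0.60
(6) = 0.11
(7) = 0.62
(8) = 0.14
(9) = -5.80
(10) = 22.90
(11) = 0.01
(12) = -0.03
(13) = 0.00
(14) = -0.01
(15) = 0.50
(16) = 0.01
(17) = 0.50
(18) = 0.00
(19) = 0.00
(20) = -0.00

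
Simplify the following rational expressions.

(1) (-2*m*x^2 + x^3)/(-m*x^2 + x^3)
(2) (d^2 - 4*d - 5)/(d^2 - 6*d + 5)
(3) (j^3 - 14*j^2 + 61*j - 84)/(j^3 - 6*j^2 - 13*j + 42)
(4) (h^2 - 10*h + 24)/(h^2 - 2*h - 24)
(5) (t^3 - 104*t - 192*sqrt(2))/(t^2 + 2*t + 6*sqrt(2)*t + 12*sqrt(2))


(1) = (-2*m + x)/(-m + x)
(2) = (d + 1)/(d - 1)
(3) = (j^2 - 7*j + 12)/(j^2 + j - 6)
(4) = (h - 4)/(h + 4)
(5) = (t^2 - 6*sqrt(2)*t - 32)/(t + 2)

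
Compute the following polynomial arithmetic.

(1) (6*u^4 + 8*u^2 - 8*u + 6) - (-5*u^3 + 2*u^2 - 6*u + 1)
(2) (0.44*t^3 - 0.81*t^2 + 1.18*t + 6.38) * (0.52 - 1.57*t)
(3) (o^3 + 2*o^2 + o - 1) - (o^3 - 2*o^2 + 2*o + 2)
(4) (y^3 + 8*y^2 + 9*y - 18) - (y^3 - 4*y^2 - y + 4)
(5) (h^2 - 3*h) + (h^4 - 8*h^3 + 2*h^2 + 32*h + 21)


(1) = 6*u^4 + 5*u^3 + 6*u^2 - 2*u + 5
(2) = -0.6908*t^4 + 1.5005*t^3 - 2.2738*t^2 - 9.403*t + 3.3176
(3) = 4*o^2 - o - 3
(4) = 12*y^2 + 10*y - 22
(5) = h^4 - 8*h^3 + 3*h^2 + 29*h + 21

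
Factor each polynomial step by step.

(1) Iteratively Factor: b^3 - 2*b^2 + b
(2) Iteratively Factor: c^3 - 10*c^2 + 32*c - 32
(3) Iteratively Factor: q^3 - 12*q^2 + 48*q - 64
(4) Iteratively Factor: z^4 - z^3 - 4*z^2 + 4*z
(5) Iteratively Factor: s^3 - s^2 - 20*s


(1) = (b - 1)*(b^2 - b) = (b - 1)^2*(b)
(2) = (c - 4)*(c^2 - 6*c + 8) = (c - 4)*(c - 2)*(c - 4)
(3) = (q - 4)*(q^2 - 8*q + 16) = (q - 4)^2*(q - 4)
(4) = (z + 2)*(z^3 - 3*z^2 + 2*z) = (z - 1)*(z + 2)*(z^2 - 2*z) = z*(z - 1)*(z + 2)*(z - 2)
(5) = (s)*(s^2 - s - 20) = s*(s + 4)*(s - 5)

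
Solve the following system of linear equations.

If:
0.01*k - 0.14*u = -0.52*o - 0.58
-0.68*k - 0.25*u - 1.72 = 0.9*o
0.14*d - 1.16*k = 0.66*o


Then:
d = -4.81879611972473*u - 14.1144183732692
k = -0.742890307603018*u - 1.08067324434127
o = 0.283517121300058*u - 1.09460243760882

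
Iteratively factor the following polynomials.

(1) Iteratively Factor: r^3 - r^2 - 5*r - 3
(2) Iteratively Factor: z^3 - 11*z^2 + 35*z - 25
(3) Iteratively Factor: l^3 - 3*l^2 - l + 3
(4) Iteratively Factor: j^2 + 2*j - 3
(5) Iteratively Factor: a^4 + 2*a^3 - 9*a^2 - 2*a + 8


(1) = (r + 1)*(r^2 - 2*r - 3) = (r + 1)^2*(r - 3)
(2) = (z - 5)*(z^2 - 6*z + 5) = (z - 5)*(z - 1)*(z - 5)
(3) = (l - 1)*(l^2 - 2*l - 3) = (l - 1)*(l + 1)*(l - 3)
(4) = (j - 1)*(j + 3)
(5) = (a + 1)*(a^3 + a^2 - 10*a + 8) = (a - 1)*(a + 1)*(a^2 + 2*a - 8) = (a - 2)*(a - 1)*(a + 1)*(a + 4)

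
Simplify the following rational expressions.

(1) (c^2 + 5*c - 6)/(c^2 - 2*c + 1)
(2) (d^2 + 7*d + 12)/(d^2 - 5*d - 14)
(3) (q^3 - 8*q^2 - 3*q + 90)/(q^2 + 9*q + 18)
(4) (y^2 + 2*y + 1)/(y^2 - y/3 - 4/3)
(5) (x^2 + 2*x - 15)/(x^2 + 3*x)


(1) = (c + 6)/(c - 1)
(2) = (d^2 + 7*d + 12)/(d^2 - 5*d - 14)
(3) = (q^2 - 11*q + 30)/(q + 6)
(4) = (3*y + 3)/(3*y - 4)
(5) = (x^2 + 2*x - 15)/(x^2 + 3*x)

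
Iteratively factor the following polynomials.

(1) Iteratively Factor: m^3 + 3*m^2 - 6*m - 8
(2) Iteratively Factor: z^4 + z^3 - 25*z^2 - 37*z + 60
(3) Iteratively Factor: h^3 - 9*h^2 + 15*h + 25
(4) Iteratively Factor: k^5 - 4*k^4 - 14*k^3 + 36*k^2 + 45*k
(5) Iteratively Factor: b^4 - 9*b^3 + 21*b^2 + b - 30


(1) = (m - 2)*(m^2 + 5*m + 4) = (m - 2)*(m + 1)*(m + 4)
(2) = (z + 3)*(z^3 - 2*z^2 - 19*z + 20) = (z + 3)*(z + 4)*(z^2 - 6*z + 5) = (z - 5)*(z + 3)*(z + 4)*(z - 1)
(3) = (h + 1)*(h^2 - 10*h + 25) = (h - 5)*(h + 1)*(h - 5)
(4) = (k - 3)*(k^4 - k^3 - 17*k^2 - 15*k) = k*(k - 3)*(k^3 - k^2 - 17*k - 15) = k*(k - 3)*(k + 3)*(k^2 - 4*k - 5) = k*(k - 3)*(k + 1)*(k + 3)*(k - 5)
(5) = (b - 3)*(b^3 - 6*b^2 + 3*b + 10) = (b - 3)*(b + 1)*(b^2 - 7*b + 10) = (b - 3)*(b - 2)*(b + 1)*(b - 5)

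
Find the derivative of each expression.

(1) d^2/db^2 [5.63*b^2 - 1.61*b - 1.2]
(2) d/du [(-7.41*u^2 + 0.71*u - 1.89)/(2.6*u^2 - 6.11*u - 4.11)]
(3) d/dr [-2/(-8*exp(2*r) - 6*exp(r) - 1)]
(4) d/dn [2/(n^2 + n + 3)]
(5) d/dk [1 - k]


(1) = 11.2600000000000
(2) = (43.4291*u^2 + 70.7382*u - 14.466)/(6.76*u^4 - 31.772*u^3 + 15.9601*u^2 + 50.2242*u + 16.8921)
(3) = (-32*exp(r) - 12)*exp(r)/(8*exp(2*r) + 6*exp(r) + 1)^2
(4) = 2*(-2*n - 1)/(n^2 + n + 3)^2
(5) = -1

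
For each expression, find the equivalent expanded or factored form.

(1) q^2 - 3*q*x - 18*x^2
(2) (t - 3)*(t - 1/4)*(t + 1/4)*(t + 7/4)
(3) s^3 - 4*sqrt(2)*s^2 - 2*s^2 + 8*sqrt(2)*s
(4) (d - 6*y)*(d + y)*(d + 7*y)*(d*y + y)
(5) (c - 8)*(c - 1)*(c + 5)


(1) = (q - 6*x)*(q + 3*x)
(2) = t^4 - 5*t^3/4 - 85*t^2/16 + 5*t/64 + 21/64
(3) = s*(s - 2)*(s - 4*sqrt(2))
(4) = d^4*y + 2*d^3*y^2 + d^3*y - 41*d^2*y^3 + 2*d^2*y^2 - 42*d*y^4 - 41*d*y^3 - 42*y^4
(5) = c^3 - 4*c^2 - 37*c + 40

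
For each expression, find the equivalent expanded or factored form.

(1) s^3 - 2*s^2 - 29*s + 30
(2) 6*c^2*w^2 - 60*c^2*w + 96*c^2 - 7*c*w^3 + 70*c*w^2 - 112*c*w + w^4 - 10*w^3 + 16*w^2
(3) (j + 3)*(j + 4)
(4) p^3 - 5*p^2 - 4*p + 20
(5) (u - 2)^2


(1) = (s - 6)*(s - 1)*(s + 5)
(2) = (-6*c + w)*(-c + w)*(w - 8)*(w - 2)
(3) = j^2 + 7*j + 12
(4) = (p - 5)*(p - 2)*(p + 2)
(5) = u^2 - 4*u + 4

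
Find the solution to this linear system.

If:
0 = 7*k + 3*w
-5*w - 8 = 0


Then:
k = 24/35
w = -8/5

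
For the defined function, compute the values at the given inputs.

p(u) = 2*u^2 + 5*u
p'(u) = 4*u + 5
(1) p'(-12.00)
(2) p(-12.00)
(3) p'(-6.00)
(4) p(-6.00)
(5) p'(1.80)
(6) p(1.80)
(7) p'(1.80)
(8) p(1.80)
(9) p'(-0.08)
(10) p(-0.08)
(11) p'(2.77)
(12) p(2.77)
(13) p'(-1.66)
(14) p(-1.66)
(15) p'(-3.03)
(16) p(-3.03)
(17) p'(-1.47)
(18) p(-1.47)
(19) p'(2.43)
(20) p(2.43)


(1) = -43.00
(2) = 228.00
(3) = -19.00
(4) = 42.00
(5) = 12.20
(6) = 15.48
(7) = 12.20
(8) = 15.48
(9) = 4.68
(10) = -0.39
(11) = 16.08
(12) = 29.20
(13) = -1.64
(14) = -2.79
(15) = -7.12
(16) = 3.21
(17) = -0.88
(18) = -3.03
(19) = 14.72
(20) = 23.96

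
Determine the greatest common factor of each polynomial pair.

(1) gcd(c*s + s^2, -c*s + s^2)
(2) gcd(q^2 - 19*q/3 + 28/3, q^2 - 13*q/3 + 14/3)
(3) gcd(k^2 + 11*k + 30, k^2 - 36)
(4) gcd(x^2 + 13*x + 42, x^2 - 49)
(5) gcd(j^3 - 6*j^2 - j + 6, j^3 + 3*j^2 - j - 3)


(1) = s
(2) = gcd((q - 4)*(q - 7/3), (q - 7/3)*(q - 2)) = q - 7/3
(3) = gcd((k + 5)*(k + 6), (k - 6)*(k + 6)) = k + 6
(4) = gcd((x + 6)*(x + 7), (x - 7)*(x + 7)) = x + 7
(5) = j^2 - 1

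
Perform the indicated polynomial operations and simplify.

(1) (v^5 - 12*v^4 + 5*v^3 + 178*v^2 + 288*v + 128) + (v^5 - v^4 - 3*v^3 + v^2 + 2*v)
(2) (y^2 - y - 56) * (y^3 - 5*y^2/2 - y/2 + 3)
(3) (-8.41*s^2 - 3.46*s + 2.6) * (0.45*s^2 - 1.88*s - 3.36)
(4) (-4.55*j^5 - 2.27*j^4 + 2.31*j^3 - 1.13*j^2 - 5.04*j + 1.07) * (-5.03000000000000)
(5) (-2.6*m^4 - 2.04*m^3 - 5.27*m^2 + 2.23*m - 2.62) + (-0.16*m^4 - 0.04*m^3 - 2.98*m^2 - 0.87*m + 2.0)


(1) = 2*v^5 - 13*v^4 + 2*v^3 + 179*v^2 + 290*v + 128
(2) = y^5 - 7*y^4/2 - 54*y^3 + 287*y^2/2 + 25*y - 168
(3) = -3.7845*s^4 + 14.2538*s^3 + 35.9324*s^2 + 6.7376*s - 8.736
(4) = 22.8865*j^5 + 11.4181*j^4 - 11.6193*j^3 + 5.6839*j^2 + 25.3512*j - 5.3821
(5) = -2.76*m^4 - 2.08*m^3 - 8.25*m^2 + 1.36*m - 0.62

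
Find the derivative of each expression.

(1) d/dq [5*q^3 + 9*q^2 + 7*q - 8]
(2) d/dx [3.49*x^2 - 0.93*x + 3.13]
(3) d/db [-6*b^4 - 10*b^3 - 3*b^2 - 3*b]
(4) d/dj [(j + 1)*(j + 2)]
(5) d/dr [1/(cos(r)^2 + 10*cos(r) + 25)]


(1) = 15*q^2 + 18*q + 7
(2) = 6.98*x - 0.93
(3) = -24*b^3 - 30*b^2 - 6*b - 3
(4) = 2*j + 3
(5) = 2*sin(r)/(cos(r) + 5)^3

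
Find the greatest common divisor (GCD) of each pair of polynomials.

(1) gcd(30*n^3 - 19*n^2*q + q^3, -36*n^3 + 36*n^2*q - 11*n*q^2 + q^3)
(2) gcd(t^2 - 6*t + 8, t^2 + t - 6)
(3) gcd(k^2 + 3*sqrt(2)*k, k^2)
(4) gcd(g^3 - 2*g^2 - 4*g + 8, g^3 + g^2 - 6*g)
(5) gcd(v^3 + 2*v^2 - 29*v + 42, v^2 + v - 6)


(1) = 6*n^2 - 5*n*q + q^2
(2) = gcd((t - 4)*(t - 2), (t - 2)*(t + 3)) = t - 2
(3) = k
(4) = g - 2
(5) = gcd((v - 3)*(v - 2)*(v + 7), (v - 2)*(v + 3)) = v - 2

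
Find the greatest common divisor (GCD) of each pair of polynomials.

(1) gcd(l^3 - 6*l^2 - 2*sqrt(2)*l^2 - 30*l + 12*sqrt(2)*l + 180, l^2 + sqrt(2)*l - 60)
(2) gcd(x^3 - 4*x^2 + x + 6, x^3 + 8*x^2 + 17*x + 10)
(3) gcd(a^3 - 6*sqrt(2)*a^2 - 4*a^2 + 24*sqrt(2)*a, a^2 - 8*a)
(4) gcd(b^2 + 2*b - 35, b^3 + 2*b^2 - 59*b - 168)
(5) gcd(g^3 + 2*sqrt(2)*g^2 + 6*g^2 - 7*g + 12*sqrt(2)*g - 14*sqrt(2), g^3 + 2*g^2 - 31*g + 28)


(1) = l - 5*sqrt(2)
(2) = gcd((x - 3)*(x - 2)*(x + 1), (x + 1)*(x + 2)*(x + 5)) = x + 1
(3) = a
(4) = gcd((b - 5)*(b + 7), (b - 8)*(b + 3)*(b + 7)) = b + 7
(5) = gcd((g - 1)*(g + 7)*(g + 2*sqrt(2)), (g - 4)*(g - 1)*(g + 7)) = g^2 + 6*g - 7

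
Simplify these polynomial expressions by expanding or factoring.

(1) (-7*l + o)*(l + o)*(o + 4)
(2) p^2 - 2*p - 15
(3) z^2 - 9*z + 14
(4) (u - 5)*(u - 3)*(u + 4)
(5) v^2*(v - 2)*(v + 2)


(1) = -7*l^2*o - 28*l^2 - 6*l*o^2 - 24*l*o + o^3 + 4*o^2
(2) = (p - 5)*(p + 3)
(3) = (z - 7)*(z - 2)
(4) = u^3 - 4*u^2 - 17*u + 60
(5) = v^4 - 4*v^2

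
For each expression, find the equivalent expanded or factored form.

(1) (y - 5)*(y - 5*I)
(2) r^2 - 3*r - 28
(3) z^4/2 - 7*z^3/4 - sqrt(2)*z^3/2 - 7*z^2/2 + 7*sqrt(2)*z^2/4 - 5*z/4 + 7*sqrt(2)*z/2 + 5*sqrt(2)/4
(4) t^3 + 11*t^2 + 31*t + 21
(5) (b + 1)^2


(1) = y^2 - 5*y - 5*I*y + 25*I
(2) = (r - 7)*(r + 4)
(3) = (z/2 + 1/2)*(z - 5)*(z + 1/2)*(z - sqrt(2))
(4) = (t + 1)*(t + 3)*(t + 7)
(5) = b^2 + 2*b + 1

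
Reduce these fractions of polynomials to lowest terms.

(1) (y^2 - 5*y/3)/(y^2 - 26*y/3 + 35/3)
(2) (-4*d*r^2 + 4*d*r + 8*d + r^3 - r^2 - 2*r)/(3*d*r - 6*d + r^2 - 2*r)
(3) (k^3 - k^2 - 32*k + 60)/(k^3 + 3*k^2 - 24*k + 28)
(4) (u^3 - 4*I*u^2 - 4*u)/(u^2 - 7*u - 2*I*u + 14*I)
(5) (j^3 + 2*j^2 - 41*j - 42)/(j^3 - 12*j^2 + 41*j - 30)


(1) = y/(y - 7)
(2) = (-4*d*r - 4*d + r^2 + r)/(3*d + r)
(3) = (k^2 + k - 30)/(k^2 + 5*k - 14)
(4) = (u^2 - 2*I*u)/(u - 7)
(5) = (j^2 + 8*j + 7)/(j^2 - 6*j + 5)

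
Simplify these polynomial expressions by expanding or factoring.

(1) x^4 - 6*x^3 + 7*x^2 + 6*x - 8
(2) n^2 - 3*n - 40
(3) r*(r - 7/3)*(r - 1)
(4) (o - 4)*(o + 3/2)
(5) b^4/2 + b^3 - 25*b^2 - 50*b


(1) = (x - 4)*(x - 2)*(x - 1)*(x + 1)
(2) = (n - 8)*(n + 5)
(3) = r^3 - 10*r^2/3 + 7*r/3
(4) = o^2 - 5*o/2 - 6
(5) = b*(b/2 + 1)*(b - 5*sqrt(2))*(b + 5*sqrt(2))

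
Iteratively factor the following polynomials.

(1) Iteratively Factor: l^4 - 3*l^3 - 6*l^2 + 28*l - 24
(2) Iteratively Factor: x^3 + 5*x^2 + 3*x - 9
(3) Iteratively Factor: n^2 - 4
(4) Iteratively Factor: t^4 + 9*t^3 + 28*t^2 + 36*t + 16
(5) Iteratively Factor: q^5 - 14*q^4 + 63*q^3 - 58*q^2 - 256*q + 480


(1) = (l - 2)*(l^3 - l^2 - 8*l + 12) = (l - 2)*(l + 3)*(l^2 - 4*l + 4) = (l - 2)^2*(l + 3)*(l - 2)
(2) = (x + 3)*(x^2 + 2*x - 3) = (x + 3)^2*(x - 1)
(3) = (n - 2)*(n + 2)
(4) = (t + 1)*(t^3 + 8*t^2 + 20*t + 16) = (t + 1)*(t + 2)*(t^2 + 6*t + 8) = (t + 1)*(t + 2)*(t + 4)*(t + 2)
(5) = (q - 3)*(q^4 - 11*q^3 + 30*q^2 + 32*q - 160) = (q - 4)*(q - 3)*(q^3 - 7*q^2 + 2*q + 40) = (q - 4)*(q - 3)*(q + 2)*(q^2 - 9*q + 20) = (q - 4)^2*(q - 3)*(q + 2)*(q - 5)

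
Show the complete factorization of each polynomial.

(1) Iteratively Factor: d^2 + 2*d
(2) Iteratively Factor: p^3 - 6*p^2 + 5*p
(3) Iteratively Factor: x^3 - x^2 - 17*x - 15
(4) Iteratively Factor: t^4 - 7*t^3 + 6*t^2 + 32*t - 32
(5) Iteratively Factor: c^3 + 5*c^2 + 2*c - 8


(1) = (d + 2)*(d)
(2) = (p)*(p^2 - 6*p + 5) = p*(p - 1)*(p - 5)
(3) = (x + 3)*(x^2 - 4*x - 5) = (x + 1)*(x + 3)*(x - 5)
(4) = (t - 4)*(t^3 - 3*t^2 - 6*t + 8) = (t - 4)*(t + 2)*(t^2 - 5*t + 4) = (t - 4)^2*(t + 2)*(t - 1)
(5) = (c + 4)*(c^2 + c - 2) = (c - 1)*(c + 4)*(c + 2)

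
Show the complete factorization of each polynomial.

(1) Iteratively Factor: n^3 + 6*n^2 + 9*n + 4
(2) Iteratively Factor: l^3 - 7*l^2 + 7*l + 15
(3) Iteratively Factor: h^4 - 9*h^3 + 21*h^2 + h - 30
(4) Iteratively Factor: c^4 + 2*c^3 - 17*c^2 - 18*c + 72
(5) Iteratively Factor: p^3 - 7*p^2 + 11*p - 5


(1) = (n + 1)*(n^2 + 5*n + 4) = (n + 1)*(n + 4)*(n + 1)
(2) = (l - 3)*(l^2 - 4*l - 5) = (l - 5)*(l - 3)*(l + 1)
(3) = (h - 2)*(h^3 - 7*h^2 + 7*h + 15) = (h - 5)*(h - 2)*(h^2 - 2*h - 3) = (h - 5)*(h - 2)*(h + 1)*(h - 3)
(4) = (c + 3)*(c^3 - c^2 - 14*c + 24) = (c - 3)*(c + 3)*(c^2 + 2*c - 8) = (c - 3)*(c - 2)*(c + 3)*(c + 4)
(5) = (p - 1)*(p^2 - 6*p + 5) = (p - 1)^2*(p - 5)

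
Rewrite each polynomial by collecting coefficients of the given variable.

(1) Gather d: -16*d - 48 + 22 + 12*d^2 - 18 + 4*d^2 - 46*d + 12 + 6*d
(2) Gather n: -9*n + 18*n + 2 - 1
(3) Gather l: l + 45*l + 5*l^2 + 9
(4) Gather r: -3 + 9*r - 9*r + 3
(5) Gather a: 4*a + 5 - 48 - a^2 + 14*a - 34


(1) = 16*d^2 - 56*d - 32
(2) = 9*n + 1
(3) = 5*l^2 + 46*l + 9
(4) = 0
(5) = -a^2 + 18*a - 77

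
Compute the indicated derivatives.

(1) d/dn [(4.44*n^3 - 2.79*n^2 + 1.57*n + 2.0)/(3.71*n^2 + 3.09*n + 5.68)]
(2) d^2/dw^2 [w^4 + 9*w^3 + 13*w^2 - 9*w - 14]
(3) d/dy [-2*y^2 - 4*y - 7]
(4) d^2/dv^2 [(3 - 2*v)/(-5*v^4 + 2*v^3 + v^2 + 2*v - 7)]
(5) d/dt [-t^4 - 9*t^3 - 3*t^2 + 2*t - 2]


(1) = (16.4724*n^4 + 27.4392*n^3 + 61.2118*n^2 - 46.5344*n + 2.7376)/(13.7641*n^4 + 22.9278*n^3 + 51.6937*n^2 + 35.1024*n + 32.2624)
(2) = 12*w^2 + 54*w + 26
(3) = -4*y - 4
(4) = 2*(-4*(2*v - 3)*(-10*v^3 + 3*v^2 + v + 1)^2 + (-40*v^3 + 12*v^2 + 4*v + (2*v - 3)*(-30*v^2 + 6*v + 1) + 4)*(-5*v^4 + 2*v^3 + v^2 + 2*v - 7))/(-5*v^4 + 2*v^3 + v^2 + 2*v - 7)^3
(5) = -4*t^3 - 27*t^2 - 6*t + 2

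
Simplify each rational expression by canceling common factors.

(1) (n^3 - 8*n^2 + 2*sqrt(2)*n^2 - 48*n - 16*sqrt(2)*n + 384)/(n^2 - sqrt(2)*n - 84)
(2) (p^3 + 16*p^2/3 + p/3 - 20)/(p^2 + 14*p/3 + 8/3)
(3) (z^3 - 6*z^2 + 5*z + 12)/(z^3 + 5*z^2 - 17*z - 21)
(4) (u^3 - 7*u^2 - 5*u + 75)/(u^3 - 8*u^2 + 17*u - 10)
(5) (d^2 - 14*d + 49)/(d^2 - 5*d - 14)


(1) = (n^2 + n*(-8 - 4*sqrt(2)) + 32*sqrt(2))/(n - 7*sqrt(2))
(2) = (3*p^2 + 4*p - 15)/(3*p + 2)
(3) = (z - 4)/(z + 7)
(4) = (u^2 - 2*u - 15)/(u^2 - 3*u + 2)
(5) = (d - 7)/(d + 2)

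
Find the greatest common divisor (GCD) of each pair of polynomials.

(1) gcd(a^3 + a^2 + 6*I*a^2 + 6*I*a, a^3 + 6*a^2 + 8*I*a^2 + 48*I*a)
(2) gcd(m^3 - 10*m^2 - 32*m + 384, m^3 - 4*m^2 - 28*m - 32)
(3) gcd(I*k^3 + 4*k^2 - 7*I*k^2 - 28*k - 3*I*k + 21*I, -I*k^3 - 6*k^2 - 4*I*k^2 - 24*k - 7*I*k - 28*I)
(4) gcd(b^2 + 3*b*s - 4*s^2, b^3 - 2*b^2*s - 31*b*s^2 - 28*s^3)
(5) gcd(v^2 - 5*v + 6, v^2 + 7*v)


(1) = a
(2) = gcd((m - 8)^2*(m + 6), (m - 8)*(m + 2)^2) = m - 8
(3) = gcd((k - 7)*(k - 3*I)*(I*k + 1), (k + 4)*(k - 7*I)*(-I*k + 1)) = 1
(4) = gcd((b - s)*(b + 4*s), (b - 7*s)*(b + s)*(b + 4*s)) = b + 4*s
(5) = gcd((v - 3)*(v - 2), v*(v + 7)) = 1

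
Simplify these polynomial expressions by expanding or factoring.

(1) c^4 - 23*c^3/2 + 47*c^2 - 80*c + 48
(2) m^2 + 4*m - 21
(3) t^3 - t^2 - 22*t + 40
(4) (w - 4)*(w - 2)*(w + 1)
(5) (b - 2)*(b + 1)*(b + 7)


(1) = (c - 4)^2*(c - 2)*(c - 3/2)
(2) = (m - 3)*(m + 7)
(3) = (t - 4)*(t - 2)*(t + 5)
(4) = w^3 - 5*w^2 + 2*w + 8
(5) = b^3 + 6*b^2 - 9*b - 14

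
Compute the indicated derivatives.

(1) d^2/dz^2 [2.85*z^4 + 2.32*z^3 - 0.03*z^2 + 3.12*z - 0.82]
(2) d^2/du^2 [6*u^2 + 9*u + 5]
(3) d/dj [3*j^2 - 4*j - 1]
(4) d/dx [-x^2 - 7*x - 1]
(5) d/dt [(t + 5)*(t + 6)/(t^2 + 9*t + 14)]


(1) = 34.2*z^2 + 13.92*z - 0.06
(2) = 12
(3) = 6*j - 4
(4) = -2*x - 7
(5) = 2*(-t^2 - 16*t - 58)/(t^4 + 18*t^3 + 109*t^2 + 252*t + 196)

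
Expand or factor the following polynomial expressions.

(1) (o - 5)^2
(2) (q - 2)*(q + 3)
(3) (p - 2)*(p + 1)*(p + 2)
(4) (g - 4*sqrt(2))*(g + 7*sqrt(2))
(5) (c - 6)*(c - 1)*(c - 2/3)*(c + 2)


(1) = o^2 - 10*o + 25
(2) = q^2 + q - 6
(3) = p^3 + p^2 - 4*p - 4
(4) = g^2 + 3*sqrt(2)*g - 56
(5) = c^4 - 17*c^3/3 - 14*c^2/3 + 52*c/3 - 8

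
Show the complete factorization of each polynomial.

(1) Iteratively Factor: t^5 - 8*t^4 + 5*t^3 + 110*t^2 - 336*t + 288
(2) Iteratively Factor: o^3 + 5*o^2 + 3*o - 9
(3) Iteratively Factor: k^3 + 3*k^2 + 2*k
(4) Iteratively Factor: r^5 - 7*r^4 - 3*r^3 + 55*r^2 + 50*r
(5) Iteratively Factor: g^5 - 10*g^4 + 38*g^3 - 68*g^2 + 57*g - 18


(1) = (t - 3)*(t^4 - 5*t^3 - 10*t^2 + 80*t - 96) = (t - 3)^2*(t^3 - 2*t^2 - 16*t + 32) = (t - 3)^2*(t - 2)*(t^2 - 16) = (t - 3)^2*(t - 2)*(t + 4)*(t - 4)
(2) = (o + 3)*(o^2 + 2*o - 3) = (o - 1)*(o + 3)*(o + 3)
(3) = (k + 1)*(k^2 + 2*k) = (k + 1)*(k + 2)*(k)
(4) = (r + 1)*(r^4 - 8*r^3 + 5*r^2 + 50*r) = (r + 1)*(r + 2)*(r^3 - 10*r^2 + 25*r) = (r - 5)*(r + 1)*(r + 2)*(r^2 - 5*r) = (r - 5)^2*(r + 1)*(r + 2)*(r)
(5) = (g - 1)*(g^4 - 9*g^3 + 29*g^2 - 39*g + 18) = (g - 2)*(g - 1)*(g^3 - 7*g^2 + 15*g - 9) = (g - 2)*(g - 1)^2*(g^2 - 6*g + 9) = (g - 3)*(g - 2)*(g - 1)^2*(g - 3)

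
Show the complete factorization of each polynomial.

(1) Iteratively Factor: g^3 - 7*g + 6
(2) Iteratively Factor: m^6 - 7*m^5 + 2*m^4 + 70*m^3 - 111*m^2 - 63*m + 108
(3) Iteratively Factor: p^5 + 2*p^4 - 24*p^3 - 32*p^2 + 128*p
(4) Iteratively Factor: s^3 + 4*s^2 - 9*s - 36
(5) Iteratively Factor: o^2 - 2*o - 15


(1) = (g - 2)*(g^2 + 2*g - 3) = (g - 2)*(g - 1)*(g + 3)
(2) = (m - 3)*(m^5 - 4*m^4 - 10*m^3 + 40*m^2 + 9*m - 36) = (m - 3)*(m + 3)*(m^4 - 7*m^3 + 11*m^2 + 7*m - 12) = (m - 3)*(m - 1)*(m + 3)*(m^3 - 6*m^2 + 5*m + 12) = (m - 3)^2*(m - 1)*(m + 3)*(m^2 - 3*m - 4) = (m - 4)*(m - 3)^2*(m - 1)*(m + 3)*(m + 1)
(3) = (p - 4)*(p^4 + 6*p^3 - 32*p) = (p - 4)*(p + 4)*(p^3 + 2*p^2 - 8*p) = (p - 4)*(p - 2)*(p + 4)*(p^2 + 4*p) = p*(p - 4)*(p - 2)*(p + 4)*(p + 4)
(4) = (s + 4)*(s^2 - 9) = (s + 3)*(s + 4)*(s - 3)
(5) = (o - 5)*(o + 3)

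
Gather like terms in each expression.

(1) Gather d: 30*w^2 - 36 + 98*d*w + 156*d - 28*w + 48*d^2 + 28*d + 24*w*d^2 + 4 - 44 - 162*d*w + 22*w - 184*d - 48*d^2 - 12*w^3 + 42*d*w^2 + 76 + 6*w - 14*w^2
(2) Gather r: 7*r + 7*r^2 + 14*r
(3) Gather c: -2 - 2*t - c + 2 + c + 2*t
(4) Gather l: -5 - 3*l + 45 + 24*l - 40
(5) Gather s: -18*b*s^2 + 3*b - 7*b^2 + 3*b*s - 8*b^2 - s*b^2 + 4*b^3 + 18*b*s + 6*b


(1) = 24*d^2*w + d*(42*w^2 - 64*w) - 12*w^3 + 16*w^2
(2) = 7*r^2 + 21*r
(3) = 0
(4) = 21*l
(5) = 4*b^3 - 15*b^2 - 18*b*s^2 + 9*b + s*(-b^2 + 21*b)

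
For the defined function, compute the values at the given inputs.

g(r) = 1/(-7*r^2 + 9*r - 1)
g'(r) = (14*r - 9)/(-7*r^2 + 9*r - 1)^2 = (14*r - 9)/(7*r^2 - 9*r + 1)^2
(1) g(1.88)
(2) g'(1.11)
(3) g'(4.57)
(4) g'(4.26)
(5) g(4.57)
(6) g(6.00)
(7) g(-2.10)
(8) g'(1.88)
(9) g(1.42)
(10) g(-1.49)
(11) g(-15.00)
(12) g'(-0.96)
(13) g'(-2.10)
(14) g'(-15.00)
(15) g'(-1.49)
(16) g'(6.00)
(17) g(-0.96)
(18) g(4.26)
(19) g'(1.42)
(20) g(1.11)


(1) = -0.11
(2) = 49.01
(3) = 0.00
(4) = 0.01
(5) = -0.01
(6) = -0.01
(7) = -0.02
(8) = 0.22
(9) = -0.43
(10) = -0.03
(11) = -0.00
(12) = -0.09
(13) = -0.01
(14) = -0.00
(15) = -0.03
(16) = 0.00
(17) = -0.06
(18) = -0.01
(19) = 2.00
(20) = 2.74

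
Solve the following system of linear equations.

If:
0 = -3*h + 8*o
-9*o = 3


Then:
h = -8/9
o = -1/3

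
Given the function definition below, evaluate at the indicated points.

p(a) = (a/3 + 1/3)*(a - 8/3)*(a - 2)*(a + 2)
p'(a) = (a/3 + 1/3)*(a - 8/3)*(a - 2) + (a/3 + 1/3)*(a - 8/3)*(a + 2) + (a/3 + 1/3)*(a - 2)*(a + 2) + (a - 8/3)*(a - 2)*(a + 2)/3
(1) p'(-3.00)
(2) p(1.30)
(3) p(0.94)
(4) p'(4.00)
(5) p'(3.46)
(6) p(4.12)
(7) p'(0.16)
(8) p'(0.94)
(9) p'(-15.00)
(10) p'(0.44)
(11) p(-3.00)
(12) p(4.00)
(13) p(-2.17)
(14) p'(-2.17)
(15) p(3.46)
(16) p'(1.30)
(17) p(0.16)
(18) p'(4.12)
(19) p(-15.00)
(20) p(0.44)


(1) = -35.44
(2) = 2.42
(3) = 3.48
(4) = 43.11
(5) = 22.12
(6) = 32.18
(7) = 1.47
(8) = -2.32
(9) = -4806.11
(10) = 0.06
(11) = 18.89
(12) = 26.67
(13) = 1.34
(14) = -9.61
(15) = 9.40
(16) = -3.44
(17) = 3.85
(18) = 48.87
(19) = 18220.22
(20) = 4.07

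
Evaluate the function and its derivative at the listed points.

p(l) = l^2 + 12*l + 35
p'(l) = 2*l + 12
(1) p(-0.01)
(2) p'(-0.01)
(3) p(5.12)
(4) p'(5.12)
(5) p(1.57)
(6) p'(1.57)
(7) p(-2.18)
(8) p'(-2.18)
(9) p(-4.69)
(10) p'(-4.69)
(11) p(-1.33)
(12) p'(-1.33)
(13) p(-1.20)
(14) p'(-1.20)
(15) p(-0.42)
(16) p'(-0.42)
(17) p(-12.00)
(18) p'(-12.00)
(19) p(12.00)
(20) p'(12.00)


(1) = 34.88
(2) = 11.98
(3) = 122.65
(4) = 22.24
(5) = 56.30
(6) = 15.14
(7) = 13.59
(8) = 7.64
(9) = 0.72
(10) = 2.62
(11) = 20.81
(12) = 9.34
(13) = 22.04
(14) = 9.60
(15) = 30.14
(16) = 11.16
(17) = 35.00
(18) = -12.00
(19) = 323.00
(20) = 36.00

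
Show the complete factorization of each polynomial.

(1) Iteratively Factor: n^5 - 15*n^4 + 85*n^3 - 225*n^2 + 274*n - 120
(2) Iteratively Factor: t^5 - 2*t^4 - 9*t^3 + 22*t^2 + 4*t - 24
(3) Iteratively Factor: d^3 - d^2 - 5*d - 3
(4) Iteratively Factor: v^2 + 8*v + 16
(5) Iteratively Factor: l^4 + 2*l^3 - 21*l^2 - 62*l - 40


(1) = (n - 5)*(n^4 - 10*n^3 + 35*n^2 - 50*n + 24) = (n - 5)*(n - 2)*(n^3 - 8*n^2 + 19*n - 12) = (n - 5)*(n - 3)*(n - 2)*(n^2 - 5*n + 4) = (n - 5)*(n - 3)*(n - 2)*(n - 1)*(n - 4)
(2) = (t - 2)*(t^4 - 9*t^2 + 4*t + 12) = (t - 2)*(t + 1)*(t^3 - t^2 - 8*t + 12) = (t - 2)^2*(t + 1)*(t^2 + t - 6) = (t - 2)^2*(t + 1)*(t + 3)*(t - 2)
(3) = (d - 3)*(d^2 + 2*d + 1) = (d - 3)*(d + 1)*(d + 1)
(4) = (v + 4)*(v + 4)
(5) = (l + 2)*(l^3 - 21*l - 20) = (l - 5)*(l + 2)*(l^2 + 5*l + 4) = (l - 5)*(l + 1)*(l + 2)*(l + 4)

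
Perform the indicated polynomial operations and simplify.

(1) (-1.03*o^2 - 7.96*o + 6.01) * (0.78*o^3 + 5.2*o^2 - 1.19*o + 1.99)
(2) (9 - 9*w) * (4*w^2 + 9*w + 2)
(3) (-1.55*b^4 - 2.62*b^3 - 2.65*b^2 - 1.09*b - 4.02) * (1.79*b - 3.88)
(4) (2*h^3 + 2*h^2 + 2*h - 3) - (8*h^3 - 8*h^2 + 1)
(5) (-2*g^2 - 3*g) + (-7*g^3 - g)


(1) = -0.8034*o^5 - 11.5648*o^4 - 35.4785*o^3 + 38.6747*o^2 - 22.9923*o + 11.9599
(2) = -36*w^3 - 45*w^2 + 63*w + 18
(3) = -2.7745*b^5 + 1.3242*b^4 + 5.4221*b^3 + 8.3309*b^2 - 2.9666*b + 15.5976
(4) = -6*h^3 + 10*h^2 + 2*h - 4
(5) = -7*g^3 - 2*g^2 - 4*g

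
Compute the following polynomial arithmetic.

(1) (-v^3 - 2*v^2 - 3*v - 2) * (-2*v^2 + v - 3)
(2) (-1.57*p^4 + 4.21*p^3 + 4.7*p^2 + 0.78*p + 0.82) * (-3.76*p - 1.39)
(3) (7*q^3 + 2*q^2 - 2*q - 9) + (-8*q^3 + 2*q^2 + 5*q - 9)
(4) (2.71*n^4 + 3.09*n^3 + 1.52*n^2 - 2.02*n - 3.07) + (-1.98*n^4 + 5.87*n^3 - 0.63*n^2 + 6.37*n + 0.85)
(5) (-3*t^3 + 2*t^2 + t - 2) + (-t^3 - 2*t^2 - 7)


(1) = 2*v^5 + 3*v^4 + 7*v^3 + 7*v^2 + 7*v + 6
(2) = 5.9032*p^5 - 13.6473*p^4 - 23.5239*p^3 - 9.4658*p^2 - 4.1674*p - 1.1398
(3) = -q^3 + 4*q^2 + 3*q - 18
(4) = 0.73*n^4 + 8.96*n^3 + 0.89*n^2 + 4.35*n - 2.22
(5) = -4*t^3 + t - 9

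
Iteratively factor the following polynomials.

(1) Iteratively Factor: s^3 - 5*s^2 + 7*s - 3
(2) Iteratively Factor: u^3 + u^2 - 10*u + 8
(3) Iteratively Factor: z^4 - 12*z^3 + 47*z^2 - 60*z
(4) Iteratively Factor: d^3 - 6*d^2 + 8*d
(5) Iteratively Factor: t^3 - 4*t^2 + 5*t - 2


(1) = (s - 3)*(s^2 - 2*s + 1) = (s - 3)*(s - 1)*(s - 1)
(2) = (u - 1)*(u^2 + 2*u - 8) = (u - 1)*(u + 4)*(u - 2)
(3) = (z)*(z^3 - 12*z^2 + 47*z - 60) = z*(z - 4)*(z^2 - 8*z + 15) = z*(z - 5)*(z - 4)*(z - 3)
(4) = (d - 4)*(d^2 - 2*d) = (d - 4)*(d - 2)*(d)
(5) = (t - 2)*(t^2 - 2*t + 1) = (t - 2)*(t - 1)*(t - 1)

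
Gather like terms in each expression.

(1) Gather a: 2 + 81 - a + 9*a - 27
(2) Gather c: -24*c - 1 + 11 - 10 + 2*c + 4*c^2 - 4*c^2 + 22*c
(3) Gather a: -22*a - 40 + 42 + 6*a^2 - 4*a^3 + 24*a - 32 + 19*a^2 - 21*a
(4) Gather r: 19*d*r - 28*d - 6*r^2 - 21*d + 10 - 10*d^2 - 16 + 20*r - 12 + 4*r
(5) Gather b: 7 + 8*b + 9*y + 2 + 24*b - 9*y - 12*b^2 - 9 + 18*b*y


(1) = 8*a + 56
(2) = 0
(3) = -4*a^3 + 25*a^2 - 19*a - 30
(4) = -10*d^2 - 49*d - 6*r^2 + r*(19*d + 24) - 18
(5) = -12*b^2 + b*(18*y + 32)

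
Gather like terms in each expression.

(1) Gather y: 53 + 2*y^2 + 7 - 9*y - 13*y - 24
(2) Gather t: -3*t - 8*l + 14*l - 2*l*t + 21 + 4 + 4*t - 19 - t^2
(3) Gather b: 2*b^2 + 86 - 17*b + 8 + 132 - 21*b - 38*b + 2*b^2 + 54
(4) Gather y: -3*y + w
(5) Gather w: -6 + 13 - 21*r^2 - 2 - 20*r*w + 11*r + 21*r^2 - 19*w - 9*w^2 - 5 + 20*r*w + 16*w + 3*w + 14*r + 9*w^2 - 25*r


(1) = 2*y^2 - 22*y + 36
(2) = 6*l - t^2 + t*(1 - 2*l) + 6
(3) = 4*b^2 - 76*b + 280
(4) = w - 3*y
(5) = 0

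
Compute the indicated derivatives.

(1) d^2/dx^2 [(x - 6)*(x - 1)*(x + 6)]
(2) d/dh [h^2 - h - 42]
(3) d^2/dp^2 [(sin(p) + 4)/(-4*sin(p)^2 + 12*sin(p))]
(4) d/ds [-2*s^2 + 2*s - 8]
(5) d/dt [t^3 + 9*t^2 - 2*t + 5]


(1) = 6*x - 2
(2) = 2*h - 1
(3) = (sin(p)^2 + 19*sin(p) - 38 + 12/sin(p) + 72/sin(p)^2 - 72/sin(p)^3)/(4*(sin(p) - 3)^3)
(4) = 2 - 4*s
(5) = 3*t^2 + 18*t - 2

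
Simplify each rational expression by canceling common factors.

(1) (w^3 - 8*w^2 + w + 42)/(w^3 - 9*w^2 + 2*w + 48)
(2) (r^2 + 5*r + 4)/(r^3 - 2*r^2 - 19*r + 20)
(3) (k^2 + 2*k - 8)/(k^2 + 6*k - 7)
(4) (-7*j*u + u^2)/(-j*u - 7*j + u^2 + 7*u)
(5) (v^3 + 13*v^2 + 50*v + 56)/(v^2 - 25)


(1) = (w - 7)/(w - 8)
(2) = (r + 1)/(r^2 - 6*r + 5)
(3) = (k^2 + 2*k - 8)/(k^2 + 6*k - 7)
(4) = (-7*j*u + u^2)/(-j*u - 7*j + u^2 + 7*u)
(5) = (v^3 + 13*v^2 + 50*v + 56)/(v^2 - 25)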